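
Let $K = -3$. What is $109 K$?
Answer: $-327$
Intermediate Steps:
$109 K = 109 \left(-3\right) = -327$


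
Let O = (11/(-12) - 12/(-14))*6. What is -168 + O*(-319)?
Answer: -757/14 ≈ -54.071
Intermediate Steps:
O = -5/14 (O = (11*(-1/12) - 12*(-1/14))*6 = (-11/12 + 6/7)*6 = -5/84*6 = -5/14 ≈ -0.35714)
-168 + O*(-319) = -168 - 5/14*(-319) = -168 + 1595/14 = -757/14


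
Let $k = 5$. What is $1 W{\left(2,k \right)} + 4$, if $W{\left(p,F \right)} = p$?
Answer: $6$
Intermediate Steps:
$1 W{\left(2,k \right)} + 4 = 1 \cdot 2 + 4 = 2 + 4 = 6$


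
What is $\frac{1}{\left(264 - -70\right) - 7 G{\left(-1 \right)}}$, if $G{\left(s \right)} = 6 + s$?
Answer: $\frac{1}{299} \approx 0.0033445$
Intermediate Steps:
$\frac{1}{\left(264 - -70\right) - 7 G{\left(-1 \right)}} = \frac{1}{\left(264 - -70\right) - 7 \left(6 - 1\right)} = \frac{1}{\left(264 + 70\right) - 35} = \frac{1}{334 - 35} = \frac{1}{299}$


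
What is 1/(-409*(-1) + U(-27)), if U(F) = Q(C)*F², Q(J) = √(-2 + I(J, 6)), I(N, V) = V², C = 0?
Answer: -409/17901713 + 729*√34/17901713 ≈ 0.00021460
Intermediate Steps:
Q(J) = √34 (Q(J) = √(-2 + 6²) = √(-2 + 36) = √34)
U(F) = √34*F²
1/(-409*(-1) + U(-27)) = 1/(-409*(-1) + √34*(-27)²) = 1/(409 + √34*729) = 1/(409 + 729*√34)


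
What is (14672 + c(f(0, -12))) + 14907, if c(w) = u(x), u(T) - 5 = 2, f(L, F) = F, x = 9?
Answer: 29586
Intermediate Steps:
u(T) = 7 (u(T) = 5 + 2 = 7)
c(w) = 7
(14672 + c(f(0, -12))) + 14907 = (14672 + 7) + 14907 = 14679 + 14907 = 29586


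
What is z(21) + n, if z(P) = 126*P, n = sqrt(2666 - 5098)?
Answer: 2646 + 8*I*sqrt(38) ≈ 2646.0 + 49.315*I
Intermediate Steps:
n = 8*I*sqrt(38) (n = sqrt(-2432) = 8*I*sqrt(38) ≈ 49.315*I)
z(21) + n = 126*21 + 8*I*sqrt(38) = 2646 + 8*I*sqrt(38)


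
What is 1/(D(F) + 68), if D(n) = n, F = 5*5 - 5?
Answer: 1/88 ≈ 0.011364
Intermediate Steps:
F = 20 (F = 25 - 5 = 20)
1/(D(F) + 68) = 1/(20 + 68) = 1/88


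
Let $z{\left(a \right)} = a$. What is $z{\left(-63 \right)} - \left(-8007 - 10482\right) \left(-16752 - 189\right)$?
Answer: $-313222212$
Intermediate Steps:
$z{\left(-63 \right)} - \left(-8007 - 10482\right) \left(-16752 - 189\right) = -63 - \left(-8007 - 10482\right) \left(-16752 - 189\right) = -63 - \left(-18489\right) \left(-16941\right) = -63 - 313222149 = -313222212$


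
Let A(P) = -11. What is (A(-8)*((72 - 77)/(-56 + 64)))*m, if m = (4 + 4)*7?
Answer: 385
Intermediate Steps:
m = 56 (m = 8*7 = 56)
(A(-8)*((72 - 77)/(-56 + 64)))*m = -11*(72 - 77)/(-56 + 64)*56 = -(-55)/8*56 = -11*(-5/8)*56 = (55/8)*56 = 385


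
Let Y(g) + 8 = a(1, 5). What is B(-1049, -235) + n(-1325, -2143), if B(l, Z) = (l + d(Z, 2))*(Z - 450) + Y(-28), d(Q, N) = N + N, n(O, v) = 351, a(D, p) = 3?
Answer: 716171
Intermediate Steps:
Y(g) = -5 (Y(g) = -8 + 3 = -5)
d(Q, N) = 2*N
B(l, Z) = -5 + (-450 + Z)*(4 + l) (B(l, Z) = (l + 2*2)*(Z - 450) - 5 = (l + 4)*(-450 + Z) - 5 = (4 + l)*(-450 + Z) - 5 = (-450 + Z)*(4 + l) - 5 = -5 + (-450 + Z)*(4 + l))
B(-1049, -235) + n(-1325, -2143) = (-1805 - 450*(-1049) + 4*(-235) - 235*(-1049)) + 351 = (-1805 + 472050 - 940 + 246515) + 351 = 715820 + 351 = 716171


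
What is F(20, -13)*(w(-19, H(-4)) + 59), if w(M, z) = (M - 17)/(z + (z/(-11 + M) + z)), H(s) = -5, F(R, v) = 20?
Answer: 73940/59 ≈ 1253.2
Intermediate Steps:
w(M, z) = (-17 + M)/(2*z + z/(-11 + M)) (w(M, z) = (-17 + M)/(z + (z/(-11 + M) + z)) = (-17 + M)/(z + (z + z/(-11 + M))) = (-17 + M)/(2*z + z/(-11 + M)))
F(20, -13)*(w(-19, H(-4)) + 59) = 20*((187 + (-19)**2 - 28*(-19))/((-5)*(-21 + 2*(-19))) + 59) = 20*(-(187 + 361 + 532)/(5*(-21 - 38)) + 59) = 20*(-1/5*1080/(-59) + 59) = 20*(-1/5*(-1/59)*1080 + 59) = 20*(216/59 + 59) = 20*(3697/59) = 73940/59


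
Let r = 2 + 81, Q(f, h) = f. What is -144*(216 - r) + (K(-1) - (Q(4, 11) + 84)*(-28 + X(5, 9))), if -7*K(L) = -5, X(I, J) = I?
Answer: -119891/7 ≈ -17127.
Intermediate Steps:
r = 83
K(L) = 5/7 (K(L) = -1/7*(-5) = 5/7)
-144*(216 - r) + (K(-1) - (Q(4, 11) + 84)*(-28 + X(5, 9))) = -144*(216 - 1*83) + (5/7 - (4 + 84)*(-28 + 5)) = -144*(216 - 83) + (5/7 - 88*(-23)) = -144*133 + (5/7 - 1*(-2024)) = -19152 + (5/7 + 2024) = -19152 + 14173/7 = -119891/7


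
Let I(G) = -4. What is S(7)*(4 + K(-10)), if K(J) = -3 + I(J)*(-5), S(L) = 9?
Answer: 189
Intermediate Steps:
K(J) = 17 (K(J) = -3 - 4*(-5) = -3 + 20 = 17)
S(7)*(4 + K(-10)) = 9*(4 + 17) = 9*21 = 189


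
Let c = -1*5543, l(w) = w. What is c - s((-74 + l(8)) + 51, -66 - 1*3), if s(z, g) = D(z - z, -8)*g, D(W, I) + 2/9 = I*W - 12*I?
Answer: 3197/3 ≈ 1065.7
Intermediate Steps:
D(W, I) = -2/9 - 12*I + I*W (D(W, I) = -2/9 + (I*W - 12*I) = -2/9 + (-12*I + I*W) = -2/9 - 12*I + I*W)
s(z, g) = 862*g/9 (s(z, g) = (-2/9 - 12*(-8) - 8*(z - z))*g = (-2/9 + 96 - 8*0)*g = (-2/9 + 96 + 0)*g = 862*g/9)
c = -5543
c - s((-74 + l(8)) + 51, -66 - 1*3) = -5543 - 862*(-66 - 1*3)/9 = -5543 - 862*(-66 - 3)/9 = -5543 - 862*(-69)/9 = -5543 - 1*(-19826/3) = -5543 + 19826/3 = 3197/3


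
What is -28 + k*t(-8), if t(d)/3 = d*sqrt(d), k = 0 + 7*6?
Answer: -28 - 2016*I*sqrt(2) ≈ -28.0 - 2851.1*I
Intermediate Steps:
k = 42 (k = 0 + 42 = 42)
t(d) = 3*d**(3/2) (t(d) = 3*(d*sqrt(d)) = 3*d**(3/2))
-28 + k*t(-8) = -28 + 42*(3*(-8)**(3/2)) = -28 + 42*(3*(-16*I*sqrt(2))) = -28 + 42*(-48*I*sqrt(2)) = -28 - 2016*I*sqrt(2)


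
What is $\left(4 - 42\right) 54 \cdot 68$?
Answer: $-139536$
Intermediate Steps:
$\left(4 - 42\right) 54 \cdot 68 = \left(-38\right) 54 \cdot 68 = \left(-2052\right) 68 = -139536$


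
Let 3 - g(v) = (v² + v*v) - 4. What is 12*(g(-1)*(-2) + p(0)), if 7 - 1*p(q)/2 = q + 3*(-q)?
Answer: 48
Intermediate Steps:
g(v) = 7 - 2*v² (g(v) = 3 - ((v² + v*v) - 4) = 3 - ((v² + v²) - 4) = 3 - (2*v² - 4) = 3 - (-4 + 2*v²) = 3 + (4 - 2*v²) = 7 - 2*v²)
p(q) = 14 + 4*q (p(q) = 14 - 2*(q + 3*(-q)) = 14 - 2*(q - 3*q) = 14 - (-4)*q = 14 + 4*q)
12*(g(-1)*(-2) + p(0)) = 12*((7 - 2*(-1)²)*(-2) + (14 + 4*0)) = 12*((7 - 2*1)*(-2) + (14 + 0)) = 12*((7 - 2)*(-2) + 14) = 12*(5*(-2) + 14) = 12*(-10 + 14) = 12*4 = 48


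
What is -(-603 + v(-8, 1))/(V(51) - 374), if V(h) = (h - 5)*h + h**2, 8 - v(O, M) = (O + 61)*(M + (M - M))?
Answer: 648/4573 ≈ 0.14170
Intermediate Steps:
v(O, M) = 8 - M*(61 + O) (v(O, M) = 8 - (O + 61)*(M + (M - M)) = 8 - (61 + O)*(M + 0) = 8 - (61 + O)*M = 8 - M*(61 + O))
V(h) = h**2 + h*(-5 + h) (V(h) = (-5 + h)*h + h**2 = h*(-5 + h) + h**2 = h**2 + h*(-5 + h))
-(-603 + v(-8, 1))/(V(51) - 374) = -(-603 + (8 - 61*1 - 1*1*(-8)))/(51*(-5 + 2*51) - 374) = -(-603 + (8 - 61 + 8))/(51*(-5 + 102) - 374) = -(-603 - 45)/(51*97 - 374) = -(-648)/(4947 - 374) = -(-648)/4573 = -1*(-648/4573) = 648/4573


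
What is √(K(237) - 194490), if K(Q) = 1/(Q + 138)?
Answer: I*√1094006235/75 ≈ 441.01*I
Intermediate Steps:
K(Q) = 1/(138 + Q)
√(K(237) - 194490) = √(1/(138 + 237) - 194490) = √(1/375 - 194490) = √(-72933749/375) = I*√1094006235/75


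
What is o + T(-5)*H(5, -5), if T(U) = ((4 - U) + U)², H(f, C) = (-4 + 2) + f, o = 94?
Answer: 142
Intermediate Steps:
H(f, C) = -2 + f
T(U) = 16 (T(U) = 4² = 16)
o + T(-5)*H(5, -5) = 94 + 16*(-2 + 5) = 94 + 16*3 = 94 + 48 = 142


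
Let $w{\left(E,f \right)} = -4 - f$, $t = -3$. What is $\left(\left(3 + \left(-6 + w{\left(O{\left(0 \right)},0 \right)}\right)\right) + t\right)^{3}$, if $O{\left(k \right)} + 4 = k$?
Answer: $-1000$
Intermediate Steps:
$O{\left(k \right)} = -4 + k$
$\left(\left(3 + \left(-6 + w{\left(O{\left(0 \right)},0 \right)}\right)\right) + t\right)^{3} = \left(\left(3 - 10\right) - 3\right)^{3} = \left(-7 - 3\right)^{3} = \left(-10\right)^{3} = -1000$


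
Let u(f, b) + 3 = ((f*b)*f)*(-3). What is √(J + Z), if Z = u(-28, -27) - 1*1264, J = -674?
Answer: √61563 ≈ 248.12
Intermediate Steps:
u(f, b) = -3 - 3*b*f² (u(f, b) = -3 + ((f*b)*f)*(-3) = -3 + ((b*f)*f)*(-3) = -3 + (b*f²)*(-3) = -3 - 3*b*f²)
Z = 62237 (Z = (-3 - 3*(-27)*(-28)²) - 1*1264 = (-3 - 3*(-27)*784) - 1264 = (-3 + 63504) - 1264 = 63501 - 1264 = 62237)
√(J + Z) = √(-674 + 62237) = √61563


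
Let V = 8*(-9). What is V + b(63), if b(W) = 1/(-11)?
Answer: -793/11 ≈ -72.091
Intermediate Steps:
b(W) = -1/11
V = -72
V + b(63) = -72 - 1/11 = -793/11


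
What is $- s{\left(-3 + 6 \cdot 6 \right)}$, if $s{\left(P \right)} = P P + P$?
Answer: $-1122$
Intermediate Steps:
$s{\left(P \right)} = P + P^{2}$ ($s{\left(P \right)} = P^{2} + P = P + P^{2}$)
$- s{\left(-3 + 6 \cdot 6 \right)} = - \left(-3 + 6 \cdot 6\right) \left(1 + \left(-3 + 6 \cdot 6\right)\right) = - \left(-3 + 36\right) \left(1 + \left(-3 + 36\right)\right) = - 33 \left(1 + 33\right) = - 33 \cdot 34 = \left(-1\right) 1122 = -1122$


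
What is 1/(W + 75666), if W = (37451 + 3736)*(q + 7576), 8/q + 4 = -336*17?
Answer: 1429/446002789788 ≈ 3.2040e-9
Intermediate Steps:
q = -2/1429 (q = 8/(-4 - 336*17) = 8/(-4 - 5712) = 8/(-5716) = 8*(-1/5716) = -2/1429 ≈ -0.0013996)
W = 445894663074/1429 (W = (37451 + 3736)*(-2/1429 + 7576) = 41187*(10826102/1429) = 445894663074/1429 ≈ 3.1203e+8)
1/(W + 75666) = 1/(445894663074/1429 + 75666) = 1/(446002789788/1429) = 1429/446002789788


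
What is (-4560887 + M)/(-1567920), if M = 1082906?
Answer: 1159327/522640 ≈ 2.2182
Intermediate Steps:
(-4560887 + M)/(-1567920) = (-4560887 + 1082906)/(-1567920) = -3477981*(-1/1567920) = 1159327/522640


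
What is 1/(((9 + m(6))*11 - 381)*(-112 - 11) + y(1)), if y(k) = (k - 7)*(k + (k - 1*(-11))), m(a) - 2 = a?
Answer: 1/23784 ≈ 4.2045e-5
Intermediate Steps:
m(a) = 2 + a
y(k) = (-7 + k)*(11 + 2*k) (y(k) = (-7 + k)*(k + (k + 11)) = (-7 + k)*(k + (11 + k)) = (-7 + k)*(11 + 2*k))
1/(((9 + m(6))*11 - 381)*(-112 - 11) + y(1)) = 1/(((9 + (2 + 6))*11 - 381)*(-112 - 11) + (-77 - 3*1 + 2*1²)) = 1/(((9 + 8)*11 - 381)*(-123) + (-77 - 3 + 2*1)) = 1/((17*11 - 381)*(-123) + (-77 - 3 + 2)) = 1/((187 - 381)*(-123) - 78) = 1/(-194*(-123) - 78) = 1/(23862 - 78) = 1/23784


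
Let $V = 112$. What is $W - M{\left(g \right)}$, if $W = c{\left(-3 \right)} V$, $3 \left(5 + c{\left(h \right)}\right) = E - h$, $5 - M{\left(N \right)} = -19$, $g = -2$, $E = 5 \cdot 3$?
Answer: $88$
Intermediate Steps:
$E = 15$
$M{\left(N \right)} = 24$ ($M{\left(N \right)} = 5 - -19 = 5 + 19 = 24$)
$c{\left(h \right)} = - \frac{h}{3}$ ($c{\left(h \right)} = -5 + \frac{15 - h}{3} = -5 - \left(-5 + \frac{h}{3}\right) = - \frac{h}{3}$)
$W = 112$ ($W = \left(- \frac{1}{3}\right) \left(-3\right) 112 = 1 \cdot 112 = 112$)
$W - M{\left(g \right)} = 112 - 24 = 88$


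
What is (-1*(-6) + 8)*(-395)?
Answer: -5530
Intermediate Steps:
(-1*(-6) + 8)*(-395) = (6 + 8)*(-395) = 14*(-395) = -5530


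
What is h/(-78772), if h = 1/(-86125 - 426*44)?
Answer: 1/8260740868 ≈ 1.2105e-10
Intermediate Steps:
h = -1/104869 (h = 1/(-86125 - 18744) = 1/(-104869) = -1/104869 ≈ -9.5357e-6)
h/(-78772) = -1/104869/(-78772) = -1/104869*(-1/78772) = 1/8260740868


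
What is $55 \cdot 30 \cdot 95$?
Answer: $156750$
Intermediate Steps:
$55 \cdot 30 \cdot 95 = 1650 \cdot 95 = 156750$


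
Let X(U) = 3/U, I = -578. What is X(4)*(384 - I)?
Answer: 1443/2 ≈ 721.50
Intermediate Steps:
X(4)*(384 - I) = (3/4)*(384 - 1*(-578)) = (3*(1/4))*(384 + 578) = (3/4)*962 = 1443/2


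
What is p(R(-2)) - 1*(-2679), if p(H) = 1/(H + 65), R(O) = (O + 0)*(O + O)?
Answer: 195568/73 ≈ 2679.0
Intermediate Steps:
R(O) = 2*O² (R(O) = O*(2*O) = 2*O²)
p(H) = 1/(65 + H)
p(R(-2)) - 1*(-2679) = 1/(65 + 2*(-2)²) - 1*(-2679) = 1/(65 + 2*4) + 2679 = 1/(65 + 8) + 2679 = 1/73 + 2679 = 195568/73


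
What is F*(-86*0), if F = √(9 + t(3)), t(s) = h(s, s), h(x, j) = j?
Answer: 0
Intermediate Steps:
t(s) = s
F = 2*√3 (F = √(9 + 3) = √12 = 2*√3 ≈ 3.4641)
F*(-86*0) = (2*√3)*(-86*0) = (2*√3)*0 = 0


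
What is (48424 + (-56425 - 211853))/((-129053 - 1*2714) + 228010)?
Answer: -219854/96243 ≈ -2.2844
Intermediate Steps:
(48424 + (-56425 - 211853))/((-129053 - 1*2714) + 228010) = (48424 - 268278)/((-129053 - 2714) + 228010) = -219854/(-131767 + 228010) = -219854/96243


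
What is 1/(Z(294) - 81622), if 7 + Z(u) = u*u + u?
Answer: 1/5101 ≈ 0.00019604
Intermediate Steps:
Z(u) = -7 + u + u² (Z(u) = -7 + (u*u + u) = -7 + (u² + u) = -7 + (u + u²) = -7 + u + u²)
1/(Z(294) - 81622) = 1/((-7 + 294 + 294²) - 81622) = 1/((-7 + 294 + 86436) - 81622) = 1/(86723 - 81622) = 1/5101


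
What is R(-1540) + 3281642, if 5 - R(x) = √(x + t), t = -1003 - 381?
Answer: 3281647 - 2*I*√731 ≈ 3.2816e+6 - 54.074*I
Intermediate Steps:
t = -1384
R(x) = 5 - √(-1384 + x) (R(x) = 5 - √(x - 1384) = 5 - √(-1384 + x))
R(-1540) + 3281642 = (5 - √(-1384 - 1540)) + 3281642 = (5 - √(-2924)) + 3281642 = (5 - 2*I*√731) + 3281642 = 3281647 - 2*I*√731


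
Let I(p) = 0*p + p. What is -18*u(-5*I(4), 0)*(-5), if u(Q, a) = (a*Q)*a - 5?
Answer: -450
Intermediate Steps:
I(p) = p (I(p) = 0 + p = p)
u(Q, a) = -5 + Q*a² (u(Q, a) = (Q*a)*a - 5 = Q*a² - 5 = -5 + Q*a²)
-18*u(-5*I(4), 0)*(-5) = -18*(-5 - 5*4*0²)*(-5) = -18*(-5 - 20*0)*(-5) = -18*(-5 + 0)*(-5) = -(-90)*(-5) = -18*25 = -450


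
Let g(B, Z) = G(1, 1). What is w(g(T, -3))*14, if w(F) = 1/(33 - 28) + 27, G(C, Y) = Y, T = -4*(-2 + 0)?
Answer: 1904/5 ≈ 380.80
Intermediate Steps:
T = 8 (T = -4*(-2) = 8)
g(B, Z) = 1
w(F) = 136/5 (w(F) = 1/5 + 27 = 136/5)
w(g(T, -3))*14 = (136/5)*14 = 1904/5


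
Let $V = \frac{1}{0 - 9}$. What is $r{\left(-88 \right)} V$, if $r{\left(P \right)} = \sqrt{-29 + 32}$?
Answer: $- \frac{\sqrt{3}}{9} \approx -0.19245$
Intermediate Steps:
$r{\left(P \right)} = \sqrt{3}$
$V = - \frac{1}{9}$ ($V = \frac{1}{-9} = - \frac{1}{9} \approx -0.11111$)
$r{\left(-88 \right)} V = \sqrt{3} \left(- \frac{1}{9}\right) = - \frac{\sqrt{3}}{9}$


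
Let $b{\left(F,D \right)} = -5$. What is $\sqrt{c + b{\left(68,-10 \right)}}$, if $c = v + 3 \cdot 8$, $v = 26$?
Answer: $3 \sqrt{5} \approx 6.7082$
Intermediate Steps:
$c = 50$ ($c = 26 + 3 \cdot 8 = 26 + 24 = 50$)
$\sqrt{c + b{\left(68,-10 \right)}} = \sqrt{50 - 5} = \sqrt{45} = 3 \sqrt{5}$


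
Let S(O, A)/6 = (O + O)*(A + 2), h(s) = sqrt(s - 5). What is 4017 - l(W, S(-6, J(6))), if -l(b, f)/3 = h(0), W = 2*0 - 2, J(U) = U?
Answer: 4017 + 3*I*sqrt(5) ≈ 4017.0 + 6.7082*I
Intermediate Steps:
h(s) = sqrt(-5 + s)
S(O, A) = 12*O*(2 + A) (S(O, A) = 6*((O + O)*(A + 2)) = 6*((2*O)*(2 + A)) = 6*(2*O*(2 + A)) = 12*O*(2 + A))
W = -2 (W = 0 - 2 = -2)
l(b, f) = -3*I*sqrt(5) (l(b, f) = -3*sqrt(-5 + 0) = -3*I*sqrt(5))
4017 - l(W, S(-6, J(6))) = 4017 - (-3)*I*sqrt(5) = 4017 + 3*I*sqrt(5)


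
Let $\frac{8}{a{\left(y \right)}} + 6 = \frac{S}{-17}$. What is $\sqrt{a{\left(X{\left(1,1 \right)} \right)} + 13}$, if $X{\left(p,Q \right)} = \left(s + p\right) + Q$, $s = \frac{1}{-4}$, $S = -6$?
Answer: $\frac{\sqrt{417}}{6} \approx 3.4034$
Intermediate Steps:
$s = - \frac{1}{4} \approx -0.25$
$X{\left(p,Q \right)} = - \frac{1}{4} + Q + p$ ($X{\left(p,Q \right)} = \left(- \frac{1}{4} + p\right) + Q = - \frac{1}{4} + Q + p$)
$a{\left(y \right)} = - \frac{17}{12}$ ($a{\left(y \right)} = \frac{8}{-6 - \frac{6}{-17}} = \frac{8}{-6 - - \frac{6}{17}} = \frac{8}{-6 + \frac{6}{17}} = \frac{8}{- \frac{96}{17}} = 8 \left(- \frac{17}{96}\right) = - \frac{17}{12}$)
$\sqrt{a{\left(X{\left(1,1 \right)} \right)} + 13} = \sqrt{- \frac{17}{12} + 13} = \sqrt{\frac{139}{12}} = \frac{\sqrt{417}}{6}$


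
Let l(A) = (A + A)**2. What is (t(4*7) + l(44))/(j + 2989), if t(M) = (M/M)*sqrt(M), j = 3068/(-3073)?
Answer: 2163392/834739 + 6146*sqrt(7)/9182129 ≈ 2.5935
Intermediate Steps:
j = -3068/3073 (j = 3068*(-1/3073) = -3068/3073 ≈ -0.99837)
t(M) = sqrt(M) (t(M) = 1*sqrt(M) = sqrt(M))
l(A) = 4*A**2 (l(A) = (2*A)**2 = 4*A**2)
(t(4*7) + l(44))/(j + 2989) = (sqrt(4*7) + 4*44**2)/(-3068/3073 + 2989) = (sqrt(28) + 4*1936)/(9182129/3073) = (2*sqrt(7) + 7744)*(3073/9182129) = (7744 + 2*sqrt(7))*(3073/9182129) = 2163392/834739 + 6146*sqrt(7)/9182129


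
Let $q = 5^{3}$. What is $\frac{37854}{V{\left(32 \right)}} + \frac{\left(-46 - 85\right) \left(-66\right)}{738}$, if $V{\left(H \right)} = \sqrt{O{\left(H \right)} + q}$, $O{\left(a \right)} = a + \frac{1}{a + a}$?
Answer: $\frac{1441}{123} + \frac{302832 \sqrt{10049}}{10049} \approx 3032.6$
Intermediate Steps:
$q = 125$
$O{\left(a \right)} = a + \frac{1}{2 a}$
$V{\left(H \right)} = \sqrt{125 + H + \frac{1}{2 H}}$ ($V{\left(H \right)} = \sqrt{\left(H + \frac{1}{2 H}\right) + 125} = \sqrt{125 + H + \frac{1}{2 H}}$)
$\frac{37854}{V{\left(32 \right)}} + \frac{\left(-46 - 85\right) \left(-66\right)}{738} = \frac{37854}{\frac{1}{2} \sqrt{500 + \frac{2}{32} + 4 \cdot 32}} + \frac{\left(-46 - 85\right) \left(-66\right)}{738} = \frac{37854}{\frac{1}{2} \sqrt{500 + 2 \cdot \frac{1}{32} + 128}} + \left(-131\right) \left(-66\right) \frac{1}{738} = \frac{37854}{\frac{1}{2} \sqrt{500 + \frac{1}{16} + 128}} + 8646 \cdot \frac{1}{738} = \frac{37854}{\frac{1}{2} \sqrt{\frac{10049}{16}}} + \frac{1441}{123} = \frac{37854}{\frac{1}{2} \frac{\sqrt{10049}}{4}} + \frac{1441}{123} = \frac{37854}{\frac{1}{8} \sqrt{10049}} + \frac{1441}{123} = 37854 \frac{8 \sqrt{10049}}{10049} + \frac{1441}{123} = \frac{302832 \sqrt{10049}}{10049} + \frac{1441}{123} = \frac{1441}{123} + \frac{302832 \sqrt{10049}}{10049}$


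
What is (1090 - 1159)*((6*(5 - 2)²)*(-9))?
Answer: 33534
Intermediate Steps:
(1090 - 1159)*((6*(5 - 2)²)*(-9)) = -69*6*3²*(-9) = -69*6*9*(-9) = -3726*(-9) = -69*(-486) = 33534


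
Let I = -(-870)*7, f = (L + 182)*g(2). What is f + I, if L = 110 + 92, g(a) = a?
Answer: 6858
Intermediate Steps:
L = 202
f = 768 (f = (202 + 182)*2 = 384*2 = 768)
I = 6090 (I = -1*(-6090) = 6090)
f + I = 768 + 6090 = 6858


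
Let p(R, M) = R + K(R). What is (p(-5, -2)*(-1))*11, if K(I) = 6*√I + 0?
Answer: 55 - 66*I*√5 ≈ 55.0 - 147.58*I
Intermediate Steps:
K(I) = 6*√I
p(R, M) = R + 6*√R
(p(-5, -2)*(-1))*11 = ((-5 + 6*√(-5))*(-1))*11 = ((-5 + 6*(I*√5))*(-1))*11 = ((-5 + 6*I*√5)*(-1))*11 = (5 - 6*I*√5)*11 = 55 - 66*I*√5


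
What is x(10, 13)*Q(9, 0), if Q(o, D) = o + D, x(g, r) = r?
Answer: 117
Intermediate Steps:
Q(o, D) = D + o
x(10, 13)*Q(9, 0) = 13*(0 + 9) = 13*9 = 117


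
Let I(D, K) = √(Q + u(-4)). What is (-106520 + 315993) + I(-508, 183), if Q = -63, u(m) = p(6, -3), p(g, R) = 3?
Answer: 209473 + 2*I*√15 ≈ 2.0947e+5 + 7.746*I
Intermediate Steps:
u(m) = 3
I(D, K) = 2*I*√15 (I(D, K) = √(-63 + 3) = √(-60) = 2*I*√15)
(-106520 + 315993) + I(-508, 183) = (-106520 + 315993) + 2*I*√15 = 209473 + 2*I*√15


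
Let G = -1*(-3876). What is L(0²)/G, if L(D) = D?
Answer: 0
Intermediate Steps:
G = 3876
L(0²)/G = 0²/3876 = 0*(1/3876) = 0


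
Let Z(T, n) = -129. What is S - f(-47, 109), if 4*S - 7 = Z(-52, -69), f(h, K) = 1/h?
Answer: -2865/94 ≈ -30.479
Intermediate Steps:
S = -61/2 (S = 7/4 + (¼)*(-129) = 7/4 - 129/4 = -61/2 ≈ -30.500)
S - f(-47, 109) = -61/2 - 1/(-47) = -61/2 - 1*(-1/47) = -61/2 + 1/47 = -2865/94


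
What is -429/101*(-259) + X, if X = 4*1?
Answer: 111515/101 ≈ 1104.1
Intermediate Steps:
X = 4
-429/101*(-259) + X = -429/101*(-259) + 4 = 111111/101 + 4 = 111515/101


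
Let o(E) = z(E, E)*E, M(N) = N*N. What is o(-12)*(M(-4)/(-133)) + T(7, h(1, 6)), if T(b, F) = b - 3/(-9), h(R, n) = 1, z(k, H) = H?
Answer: -3986/399 ≈ -9.9900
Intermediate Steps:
M(N) = N**2
T(b, F) = 1/3 + b (T(b, F) = b - 3*(-1/9) = b + 1/3 = 1/3 + b)
o(E) = E**2 (o(E) = E*E = E**2)
o(-12)*(M(-4)/(-133)) + T(7, h(1, 6)) = (-12)**2*((-4)**2/(-133)) + (1/3 + 7) = 144*(16*(-1/133)) + 22/3 = 144*(-16/133) + 22/3 = -2304/133 + 22/3 = -3986/399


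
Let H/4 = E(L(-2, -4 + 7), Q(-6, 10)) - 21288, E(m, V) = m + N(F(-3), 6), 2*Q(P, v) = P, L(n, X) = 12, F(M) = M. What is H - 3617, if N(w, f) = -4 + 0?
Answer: -88737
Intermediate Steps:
N(w, f) = -4
Q(P, v) = P/2
E(m, V) = -4 + m (E(m, V) = m - 4 = -4 + m)
H = -85120 (H = 4*((-4 + 12) - 21288) = 4*(8 - 21288) = 4*(-21280) = -85120)
H - 3617 = -85120 - 3617 = -88737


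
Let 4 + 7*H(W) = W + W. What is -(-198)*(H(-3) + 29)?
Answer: 38214/7 ≈ 5459.1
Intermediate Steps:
H(W) = -4/7 + 2*W/7 (H(W) = -4/7 + (W + W)/7 = -4/7 + (2*W)/7 = -4/7 + 2*W/7)
-(-198)*(H(-3) + 29) = -(-198)*((-4/7 + (2/7)*(-3)) + 29) = -(-198)*((-4/7 - 6/7) + 29) = -(-198)*(-10/7 + 29) = -(-198)*193/7 = -11*(-3474/7) = 38214/7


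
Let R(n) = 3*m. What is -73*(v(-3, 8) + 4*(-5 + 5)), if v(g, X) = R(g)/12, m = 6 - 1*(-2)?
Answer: -146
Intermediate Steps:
m = 8 (m = 6 + 2 = 8)
R(n) = 24 (R(n) = 3*8 = 24)
v(g, X) = 2 (v(g, X) = 24/12 = 24*(1/12) = 2)
-73*(v(-3, 8) + 4*(-5 + 5)) = -73*(2 + 4*(-5 + 5)) = -73*(2 + 4*0) = -73*(2 + 0) = -73*2 = -146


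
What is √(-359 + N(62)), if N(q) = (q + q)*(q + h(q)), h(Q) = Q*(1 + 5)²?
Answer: √284097 ≈ 533.01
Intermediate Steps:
h(Q) = 36*Q (h(Q) = Q*6² = Q*36 = 36*Q)
N(q) = 74*q² (N(q) = (q + q)*(q + 36*q) = (2*q)*(37*q) = 74*q²)
√(-359 + N(62)) = √(-359 + 74*62²) = √(-359 + 74*3844) = √(-359 + 284456) = √284097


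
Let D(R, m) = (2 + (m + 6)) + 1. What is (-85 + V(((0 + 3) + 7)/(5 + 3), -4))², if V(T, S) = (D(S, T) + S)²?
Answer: 540225/256 ≈ 2110.3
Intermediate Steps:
D(R, m) = 9 + m (D(R, m) = (2 + (6 + m)) + 1 = (8 + m) + 1 = 9 + m)
V(T, S) = (9 + S + T)² (V(T, S) = ((9 + T) + S)² = (9 + S + T)²)
(-85 + V(((0 + 3) + 7)/(5 + 3), -4))² = (-85 + (9 - 4 + ((0 + 3) + 7)/(5 + 3))²)² = (-85 + (9 - 4 + (3 + 7)/8)²)² = (-85 + (9 - 4 + 10*(⅛))²)² = (-85 + (9 - 4 + 5/4)²)² = (-85 + (25/4)²)² = (-85 + 625/16)² = (-735/16)² = 540225/256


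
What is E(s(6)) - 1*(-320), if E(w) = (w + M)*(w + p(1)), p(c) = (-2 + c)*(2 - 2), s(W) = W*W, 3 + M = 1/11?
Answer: 16624/11 ≈ 1511.3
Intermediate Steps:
M = -32/11 (M = -3 + 1/11 = -32/11 ≈ -2.9091)
s(W) = W**2
p(c) = 0 (p(c) = (-2 + c)*0 = 0)
E(w) = w*(-32/11 + w) (E(w) = (w - 32/11)*(w + 0) = (-32/11 + w)*w = w*(-32/11 + w))
E(s(6)) - 1*(-320) = (1/11)*6**2*(-32 + 11*6**2) - 1*(-320) = (1/11)*36*(-32 + 11*36) + 320 = (1/11)*36*(-32 + 396) + 320 = (1/11)*36*364 + 320 = 13104/11 + 320 = 16624/11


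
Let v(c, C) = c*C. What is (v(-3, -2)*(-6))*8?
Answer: -288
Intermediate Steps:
v(c, C) = C*c
(v(-3, -2)*(-6))*8 = (-2*(-3)*(-6))*8 = (6*(-6))*8 = -36*8 = -288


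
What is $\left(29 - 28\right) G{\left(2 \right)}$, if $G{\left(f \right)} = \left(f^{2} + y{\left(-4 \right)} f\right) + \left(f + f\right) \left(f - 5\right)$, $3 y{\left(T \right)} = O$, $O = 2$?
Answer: $- \frac{20}{3} \approx -6.6667$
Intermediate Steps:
$y{\left(T \right)} = \frac{2}{3}$ ($y{\left(T \right)} = \frac{1}{3} \cdot 2 = \frac{2}{3}$)
$G{\left(f \right)} = f^{2} + \frac{2 f}{3} + 2 f \left(-5 + f\right)$ ($G{\left(f \right)} = \left(f^{2} + \frac{2 f}{3}\right) + \left(f + f\right) \left(f - 5\right) = \left(f^{2} + \frac{2 f}{3}\right) + 2 f \left(-5 + f\right) = f^{2} + \frac{2 f}{3} + 2 f \left(-5 + f\right)$)
$\left(29 - 28\right) G{\left(2 \right)} = \left(29 - 28\right) \frac{1}{3} \cdot 2 \left(-28 + 9 \cdot 2\right) = 1 \cdot \frac{1}{3} \cdot 2 \left(-28 + 18\right) = 1 \cdot \frac{1}{3} \cdot 2 \left(-10\right) = 1 \left(- \frac{20}{3}\right) = - \frac{20}{3}$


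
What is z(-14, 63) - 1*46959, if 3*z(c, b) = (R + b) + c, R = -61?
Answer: -46963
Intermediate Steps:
z(c, b) = -61/3 + b/3 + c/3 (z(c, b) = ((-61 + b) + c)/3 = (-61 + b + c)/3 = -61/3 + b/3 + c/3)
z(-14, 63) - 1*46959 = (-61/3 + (1/3)*63 + (1/3)*(-14)) - 1*46959 = (-61/3 + 21 - 14/3) - 46959 = -4 - 46959 = -46963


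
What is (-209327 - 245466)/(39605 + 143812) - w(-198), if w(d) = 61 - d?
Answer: -47959796/183417 ≈ -261.48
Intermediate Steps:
(-209327 - 245466)/(39605 + 143812) - w(-198) = (-209327 - 245466)/(39605 + 143812) - (61 - 1*(-198)) = -454793/183417 - (61 + 198) = -454793*1/183417 - 1*259 = -454793/183417 - 259 = -47959796/183417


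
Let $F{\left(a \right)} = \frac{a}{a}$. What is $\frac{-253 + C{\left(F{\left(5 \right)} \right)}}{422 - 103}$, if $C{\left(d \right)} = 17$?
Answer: $- \frac{236}{319} \approx -0.73981$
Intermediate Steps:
$F{\left(a \right)} = 1$
$\frac{-253 + C{\left(F{\left(5 \right)} \right)}}{422 - 103} = \frac{-253 + 17}{422 - 103} = - \frac{236}{319}$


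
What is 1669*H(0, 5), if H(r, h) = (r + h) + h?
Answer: 16690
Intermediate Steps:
H(r, h) = r + 2*h (H(r, h) = (h + r) + h = r + 2*h)
1669*H(0, 5) = 1669*(0 + 2*5) = 1669*(0 + 10) = 1669*10 = 16690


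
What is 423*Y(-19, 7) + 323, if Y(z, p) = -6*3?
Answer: -7291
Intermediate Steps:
Y(z, p) = -18
423*Y(-19, 7) + 323 = 423*(-18) + 323 = -7614 + 323 = -7291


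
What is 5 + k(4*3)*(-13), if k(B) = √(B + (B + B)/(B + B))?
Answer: 5 - 13*√13 ≈ -41.872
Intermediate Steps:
k(B) = √(1 + B) (k(B) = √(B + (2*B)/((2*B))) = √(B + (2*B)*(1/(2*B))) = √(B + 1) = √(1 + B))
5 + k(4*3)*(-13) = 5 + √(1 + 4*3)*(-13) = 5 + √(1 + 12)*(-13) = 5 + √13*(-13) = 5 - 13*√13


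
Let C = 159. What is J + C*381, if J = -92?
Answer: 60487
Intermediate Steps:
J + C*381 = -92 + 159*381 = -92 + 60579 = 60487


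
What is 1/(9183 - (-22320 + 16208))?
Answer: 1/15295 ≈ 6.5381e-5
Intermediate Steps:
1/(9183 - (-22320 + 16208)) = 1/(9183 - 1*(-6112)) = 1/(9183 + 6112) = 1/15295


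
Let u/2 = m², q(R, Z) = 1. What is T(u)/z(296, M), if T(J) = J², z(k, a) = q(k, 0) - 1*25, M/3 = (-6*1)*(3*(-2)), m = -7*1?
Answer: -2401/6 ≈ -400.17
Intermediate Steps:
m = -7
M = 108 (M = 3*((-6*1)*(3*(-2))) = 3*(-6*(-6)) = 3*36 = 108)
u = 98 (u = 2*(-7)² = 2*49 = 98)
z(k, a) = -24 (z(k, a) = 1 - 1*25 = 1 - 25 = -24)
T(u)/z(296, M) = 98²/(-24) = 9604*(-1/24) = -2401/6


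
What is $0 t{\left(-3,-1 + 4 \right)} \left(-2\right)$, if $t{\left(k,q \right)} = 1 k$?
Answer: $0$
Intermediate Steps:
$t{\left(k,q \right)} = k$
$0 t{\left(-3,-1 + 4 \right)} \left(-2\right) = 0 \left(-3\right) \left(-2\right) = 0 \left(-2\right) = 0$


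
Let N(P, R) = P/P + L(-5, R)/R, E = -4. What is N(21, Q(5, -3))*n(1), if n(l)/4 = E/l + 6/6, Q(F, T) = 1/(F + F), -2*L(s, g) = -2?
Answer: -132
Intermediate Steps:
L(s, g) = 1 (L(s, g) = -½*(-2) = 1)
Q(F, T) = 1/(2*F)
N(P, R) = 1 + 1/R (N(P, R) = P/P + 1/R = 1 + 1/R)
n(l) = 4 - 16/l (n(l) = 4*(-4/l + 6/6) = 4*(-4/l + 6*(⅙)) = 4*(-4/l + 1) = 4*(1 - 4/l) = 4 - 16/l)
N(21, Q(5, -3))*n(1) = ((1 + (½)/5)/(((½)/5)))*(4 - 16/1) = ((1 + (½)*(⅕))/(((½)*(⅕))))*(4 - 16*1) = ((1 + ⅒)/(⅒))*(4 - 16) = (10*(11/10))*(-12) = 11*(-12) = -132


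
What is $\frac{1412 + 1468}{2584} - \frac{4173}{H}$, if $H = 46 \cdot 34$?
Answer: $- \frac{46167}{29716} \approx -1.5536$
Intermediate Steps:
$H = 1564$
$\frac{1412 + 1468}{2584} - \frac{4173}{H} = \frac{1412 + 1468}{2584} - \frac{4173}{1564} = 2880 \cdot \frac{1}{2584} - \frac{4173}{1564} = \frac{360}{323} - \frac{4173}{1564} = - \frac{46167}{29716}$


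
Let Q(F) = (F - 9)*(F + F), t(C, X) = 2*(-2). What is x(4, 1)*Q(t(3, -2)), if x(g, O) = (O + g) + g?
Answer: 936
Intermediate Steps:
t(C, X) = -4
x(g, O) = O + 2*g
Q(F) = 2*F*(-9 + F) (Q(F) = (-9 + F)*(2*F) = 2*F*(-9 + F))
x(4, 1)*Q(t(3, -2)) = (1 + 2*4)*(2*(-4)*(-9 - 4)) = (1 + 8)*(2*(-4)*(-13)) = 9*104 = 936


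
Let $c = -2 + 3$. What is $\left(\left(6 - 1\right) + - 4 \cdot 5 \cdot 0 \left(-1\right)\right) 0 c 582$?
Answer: $0$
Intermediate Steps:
$c = 1$
$\left(\left(6 - 1\right) + - 4 \cdot 5 \cdot 0 \left(-1\right)\right) 0 c 582 = \left(\left(6 - 1\right) + - 4 \cdot 5 \cdot 0 \left(-1\right)\right) 0 \cdot 1 \cdot 582 = \left(\left(6 - 1\right) + \left(-4\right) 0 \left(-1\right)\right) 0 \cdot 582 = \left(5 + 0 \left(-1\right)\right) 0 \cdot 582 = \left(5 + 0\right) 0 \cdot 582 = 5 \cdot 0 \cdot 582 = 0 \cdot 582 = 0$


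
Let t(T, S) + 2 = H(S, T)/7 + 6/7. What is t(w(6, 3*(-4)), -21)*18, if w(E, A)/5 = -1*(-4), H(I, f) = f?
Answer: 216/7 ≈ 30.857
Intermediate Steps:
w(E, A) = 20 (w(E, A) = 5*(-1*(-4)) = 5*4 = 20)
t(T, S) = -8/7 + T/7 (t(T, S) = -2 + (T/7 + 6/7) = -2 + (6/7 + T/7) = -8/7 + T/7)
t(w(6, 3*(-4)), -21)*18 = (-8/7 + (⅐)*20)*18 = (-8/7 + 20/7)*18 = (12/7)*18 = 216/7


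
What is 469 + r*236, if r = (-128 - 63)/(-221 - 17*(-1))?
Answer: 35188/51 ≈ 689.96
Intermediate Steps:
r = 191/204 (r = -191/(-221 + 17) = -191/(-204) = -191*(-1/204) = 191/204 ≈ 0.93627)
469 + r*236 = 469 + (191/204)*236 = 469 + 11269/51 = 35188/51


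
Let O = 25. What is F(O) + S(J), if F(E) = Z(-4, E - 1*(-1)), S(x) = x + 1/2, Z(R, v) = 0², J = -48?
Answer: -95/2 ≈ -47.500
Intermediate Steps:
Z(R, v) = 0
S(x) = ½ + x (S(x) = x + 1*(½) = x + ½ = ½ + x)
F(E) = 0
F(O) + S(J) = 0 + (½ - 48) = 0 - 95/2 = -95/2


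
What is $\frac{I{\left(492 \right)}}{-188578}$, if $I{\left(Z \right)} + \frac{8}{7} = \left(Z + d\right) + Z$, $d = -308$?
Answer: $- \frac{2362}{660023} \approx -0.0035787$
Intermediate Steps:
$I{\left(Z \right)} = - \frac{2164}{7} + 2 Z$ ($I{\left(Z \right)} = - \frac{8}{7} + \left(\left(Z - 308\right) + Z\right) = - \frac{8}{7} + \left(\left(-308 + Z\right) + Z\right) = - \frac{8}{7} + \left(-308 + 2 Z\right) = - \frac{2164}{7} + 2 Z$)
$\frac{I{\left(492 \right)}}{-188578} = \frac{- \frac{2164}{7} + 2 \cdot 492}{-188578} = \left(- \frac{2164}{7} + 984\right) \left(- \frac{1}{188578}\right) = \frac{4724}{7} \left(- \frac{1}{188578}\right) = - \frac{2362}{660023}$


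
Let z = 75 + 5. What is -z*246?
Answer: -19680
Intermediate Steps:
z = 80
-z*246 = -80*246 = -1*19680 = -19680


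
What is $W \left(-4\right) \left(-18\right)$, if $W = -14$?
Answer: $-1008$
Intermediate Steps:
$W \left(-4\right) \left(-18\right) = \left(-14\right) \left(-4\right) \left(-18\right) = 56 \left(-18\right) = -1008$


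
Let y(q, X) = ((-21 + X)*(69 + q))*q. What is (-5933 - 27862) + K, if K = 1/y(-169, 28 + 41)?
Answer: -27414503999/811200 ≈ -33795.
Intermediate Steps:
y(q, X) = q*(-21 + X)*(69 + q)
K = 1/811200 (K = 1/(-169*(-1449 - 21*(-169) + 69*(28 + 41) + (28 + 41)*(-169))) = 1/(-169*(-1449 + 3549 + 69*69 + 69*(-169))) = 1/(-169*(-1449 + 3549 + 4761 - 11661)) = 1/(-169*(-4800)) = 1/811200 ≈ 1.2327e-6)
(-5933 - 27862) + K = (-5933 - 27862) + 1/811200 = -33795 + 1/811200 = -27414503999/811200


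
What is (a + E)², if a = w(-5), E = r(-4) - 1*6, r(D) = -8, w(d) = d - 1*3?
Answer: 484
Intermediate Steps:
w(d) = -3 + d (w(d) = d - 3 = -3 + d)
E = -14 (E = -8 - 1*6 = -8 - 6 = -14)
a = -8 (a = -3 - 5 = -8)
(a + E)² = (-8 - 14)² = (-22)² = 484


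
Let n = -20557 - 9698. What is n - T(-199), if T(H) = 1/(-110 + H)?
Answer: -9348794/309 ≈ -30255.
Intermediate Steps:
n = -30255
n - T(-199) = -30255 - 1/(-110 - 199) = -30255 - 1/(-309) = -30255 - 1*(-1/309) = -30255 + 1/309 = -9348794/309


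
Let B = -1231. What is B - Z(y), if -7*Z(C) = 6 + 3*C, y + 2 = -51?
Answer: -8770/7 ≈ -1252.9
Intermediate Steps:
y = -53 (y = -2 - 51 = -53)
Z(C) = -6/7 - 3*C/7 (Z(C) = -(6 + 3*C)/7 = -6/7 - 3*C/7)
B - Z(y) = -1231 - (-6/7 - 3/7*(-53)) = -1231 - (-6/7 + 159/7) = -1231 - 1*153/7 = -1231 - 153/7 = -8770/7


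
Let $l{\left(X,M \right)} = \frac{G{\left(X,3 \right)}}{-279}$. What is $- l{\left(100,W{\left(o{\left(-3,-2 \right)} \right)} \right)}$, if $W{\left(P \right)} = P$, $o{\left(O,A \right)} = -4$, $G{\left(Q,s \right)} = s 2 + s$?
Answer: $\frac{1}{31} \approx 0.032258$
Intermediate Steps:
$G{\left(Q,s \right)} = 3 s$ ($G{\left(Q,s \right)} = 2 s + s = 3 s$)
$l{\left(X,M \right)} = - \frac{1}{31}$ ($l{\left(X,M \right)} = \frac{3 \cdot 3}{-279} = 9 \left(- \frac{1}{279}\right) = - \frac{1}{31}$)
$- l{\left(100,W{\left(o{\left(-3,-2 \right)} \right)} \right)} = \left(-1\right) \left(- \frac{1}{31}\right) = \frac{1}{31}$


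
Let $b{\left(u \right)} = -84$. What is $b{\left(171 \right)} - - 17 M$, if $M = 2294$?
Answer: $38914$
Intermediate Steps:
$b{\left(171 \right)} - - 17 M = -84 - \left(-17\right) 2294 = -84 - -38998 = -84 + 38998 = 38914$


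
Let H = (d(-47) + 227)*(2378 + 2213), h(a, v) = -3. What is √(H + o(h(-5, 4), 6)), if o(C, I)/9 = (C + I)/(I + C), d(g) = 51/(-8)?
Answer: √16206374/4 ≈ 1006.4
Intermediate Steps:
d(g) = -51/8 (d(g) = 51*(-⅛) = -51/8)
H = 8103115/8 (H = (-51/8 + 227)*(2378 + 2213) = (1765/8)*4591 = 8103115/8 ≈ 1.0129e+6)
o(C, I) = 9 (o(C, I) = 9*((C + I)/(I + C)) = 9*((C + I)/(C + I)) = 9*1 = 9)
√(H + o(h(-5, 4), 6)) = √(8103115/8 + 9) = √(8103187/8) = √16206374/4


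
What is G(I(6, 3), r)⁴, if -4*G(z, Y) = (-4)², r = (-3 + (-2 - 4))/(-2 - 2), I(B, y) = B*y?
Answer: 256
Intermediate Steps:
r = 9/4 (r = (-3 - 6)/(-4) = -9*(-¼) = 9/4 ≈ 2.2500)
G(z, Y) = -4 (G(z, Y) = -¼*(-4)² = -¼*16 = -4)
G(I(6, 3), r)⁴ = (-4)⁴ = 256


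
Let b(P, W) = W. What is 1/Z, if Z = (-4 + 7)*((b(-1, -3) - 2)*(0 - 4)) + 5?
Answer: 1/65 ≈ 0.015385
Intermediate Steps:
Z = 65 (Z = (-4 + 7)*((-3 - 2)*(0 - 4)) + 5 = 3*(-5*(-4)) + 5 = 3*20 + 5 = 60 + 5 = 65)
1/Z = 1/65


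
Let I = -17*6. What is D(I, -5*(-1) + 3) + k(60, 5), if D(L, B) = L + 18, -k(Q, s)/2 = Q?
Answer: -204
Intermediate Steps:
k(Q, s) = -2*Q
I = -102
D(L, B) = 18 + L
D(I, -5*(-1) + 3) + k(60, 5) = (18 - 102) - 2*60 = -84 - 120 = -204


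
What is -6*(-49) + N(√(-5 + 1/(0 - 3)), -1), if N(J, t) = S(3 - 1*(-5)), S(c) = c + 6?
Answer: 308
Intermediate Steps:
S(c) = 6 + c
N(J, t) = 14 (N(J, t) = 6 + (3 - 1*(-5)) = 6 + (3 + 5) = 6 + 8 = 14)
-6*(-49) + N(√(-5 + 1/(0 - 3)), -1) = -6*(-49) + 14 = 294 + 14 = 308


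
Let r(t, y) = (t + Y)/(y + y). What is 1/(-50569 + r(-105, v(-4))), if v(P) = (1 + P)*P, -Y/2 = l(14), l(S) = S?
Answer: -24/1213789 ≈ -1.9773e-5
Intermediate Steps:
Y = -28 (Y = -2*14 = -28)
v(P) = P*(1 + P)
r(t, y) = (-28 + t)/(2*y) (r(t, y) = (t - 28)/(y + y) = (-28 + t)/((2*y)) = (-28 + t)*(1/(2*y)) = (-28 + t)/(2*y))
1/(-50569 + r(-105, v(-4))) = 1/(-50569 + (-28 - 105)/(2*((-4*(1 - 4))))) = 1/(-50569 + (½)*(-133)/(-4*(-3))) = 1/(-50569 + (½)*(-133)/12) = 1/(-50569 + (½)*(1/12)*(-133)) = 1/(-50569 - 133/24) = 1/(-1213789/24) = -24/1213789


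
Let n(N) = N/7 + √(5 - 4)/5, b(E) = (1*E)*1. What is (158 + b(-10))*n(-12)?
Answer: -7844/35 ≈ -224.11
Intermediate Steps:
b(E) = E (b(E) = E*1 = E)
n(N) = ⅕ + N/7 (n(N) = N*(⅐) + √1*(⅕) = N/7 + 1*(⅕) = N/7 + ⅕ = ⅕ + N/7)
(158 + b(-10))*n(-12) = (158 - 10)*(⅕ + (⅐)*(-12)) = 148*(⅕ - 12/7) = 148*(-53/35) = -7844/35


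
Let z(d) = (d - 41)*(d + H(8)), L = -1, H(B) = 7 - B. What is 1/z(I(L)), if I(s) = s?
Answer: 1/84 ≈ 0.011905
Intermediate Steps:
z(d) = (-1 + d)*(-41 + d) (z(d) = (d - 41)*(d + (7 - 1*8)) = (-41 + d)*(d + (7 - 8)) = (-41 + d)*(d - 1) = (-41 + d)*(-1 + d) = (-1 + d)*(-41 + d))
1/z(I(L)) = 1/(41 + (-1)² - 42*(-1)) = 1/(41 + 1 + 42) = 1/84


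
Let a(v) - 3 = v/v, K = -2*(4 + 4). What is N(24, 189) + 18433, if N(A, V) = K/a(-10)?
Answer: 18429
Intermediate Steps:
K = -16 (K = -2*8 = -16)
a(v) = 4 (a(v) = 3 + v/v = 3 + 1 = 4)
N(A, V) = -4 (N(A, V) = -16/4 = -16*¼ = -4)
N(24, 189) + 18433 = -4 + 18433 = 18429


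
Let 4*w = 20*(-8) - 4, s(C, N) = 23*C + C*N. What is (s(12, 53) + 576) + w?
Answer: 1447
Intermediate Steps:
w = -41 (w = (20*(-8) - 4)/4 = (-160 - 4)/4 = (¼)*(-164) = -41)
(s(12, 53) + 576) + w = (12*(23 + 53) + 576) - 41 = (12*76 + 576) - 41 = (912 + 576) - 41 = 1488 - 41 = 1447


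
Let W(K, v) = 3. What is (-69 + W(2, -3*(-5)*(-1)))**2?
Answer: 4356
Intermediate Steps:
(-69 + W(2, -3*(-5)*(-1)))**2 = (-69 + 3)**2 = (-66)**2 = 4356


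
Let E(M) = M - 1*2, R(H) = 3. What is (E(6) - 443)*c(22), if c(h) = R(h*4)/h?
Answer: -1317/22 ≈ -59.864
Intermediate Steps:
E(M) = -2 + M (E(M) = M - 2 = -2 + M)
c(h) = 3/h
(E(6) - 443)*c(22) = ((-2 + 6) - 443)*(3/22) = (4 - 443)*(3*(1/22)) = -439*3/22 = -1317/22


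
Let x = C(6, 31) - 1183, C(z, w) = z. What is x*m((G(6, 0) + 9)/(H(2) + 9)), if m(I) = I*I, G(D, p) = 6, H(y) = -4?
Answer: -10593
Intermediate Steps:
m(I) = I²
x = -1177 (x = 6 - 1183 = -1177)
x*m((G(6, 0) + 9)/(H(2) + 9)) = -1177*(6 + 9)²/(-4 + 9)² = -1177*(15/5)² = -1177*(15*(⅕))² = -1177*3² = -1177*9 = -10593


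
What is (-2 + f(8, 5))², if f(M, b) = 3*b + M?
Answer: 441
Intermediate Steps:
f(M, b) = M + 3*b
(-2 + f(8, 5))² = (-2 + (8 + 3*5))² = (-2 + (8 + 15))² = (-2 + 23)² = 21² = 441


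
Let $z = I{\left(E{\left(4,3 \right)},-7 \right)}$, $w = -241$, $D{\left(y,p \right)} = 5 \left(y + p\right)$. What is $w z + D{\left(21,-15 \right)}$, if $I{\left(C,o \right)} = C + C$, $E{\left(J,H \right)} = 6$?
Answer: $-2862$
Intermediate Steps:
$D{\left(y,p \right)} = 5 p + 5 y$ ($D{\left(y,p \right)} = 5 \left(p + y\right) = 5 p + 5 y$)
$I{\left(C,o \right)} = 2 C$
$z = 12$ ($z = 2 \cdot 6 = 12$)
$w z + D{\left(21,-15 \right)} = \left(-241\right) 12 + \left(5 \left(-15\right) + 5 \cdot 21\right) = -2892 + \left(-75 + 105\right) = -2892 + 30 = -2862$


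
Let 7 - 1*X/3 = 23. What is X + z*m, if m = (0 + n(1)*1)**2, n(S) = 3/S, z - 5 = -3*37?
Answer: -1002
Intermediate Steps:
X = -48 (X = 21 - 3*23 = 21 - 69 = -48)
z = -106 (z = 5 - 3*37 = 5 - 111 = -106)
m = 9 (m = (0 + (3/1)*1)**2 = (0 + (3*1)*1)**2 = (0 + 3*1)**2 = (0 + 3)**2 = 3**2 = 9)
X + z*m = -48 - 106*9 = -48 - 954 = -1002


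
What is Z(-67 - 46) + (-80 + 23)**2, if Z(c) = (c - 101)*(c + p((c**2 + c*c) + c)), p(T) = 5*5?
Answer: 22081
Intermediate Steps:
p(T) = 25
Z(c) = (-101 + c)*(25 + c) (Z(c) = (c - 101)*(c + 25) = (-101 + c)*(25 + c))
Z(-67 - 46) + (-80 + 23)**2 = (-2525 + (-67 - 46)**2 - 76*(-67 - 46)) + (-80 + 23)**2 = (-2525 + (-113)**2 - 76*(-113)) + (-57)**2 = (-2525 + 12769 + 8588) + 3249 = 18832 + 3249 = 22081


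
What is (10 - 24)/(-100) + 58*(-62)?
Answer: -179793/50 ≈ -3595.9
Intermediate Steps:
(10 - 24)/(-100) + 58*(-62) = -14*(-1/100) - 3596 = 7/50 - 3596 = -179793/50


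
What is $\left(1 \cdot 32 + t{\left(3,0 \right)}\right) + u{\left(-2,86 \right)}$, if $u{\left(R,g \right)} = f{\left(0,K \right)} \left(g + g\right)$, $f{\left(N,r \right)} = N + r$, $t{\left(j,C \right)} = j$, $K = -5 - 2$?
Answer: $-1169$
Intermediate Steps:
$K = -7$
$u{\left(R,g \right)} = - 14 g$ ($u{\left(R,g \right)} = \left(0 - 7\right) \left(g + g\right) = - 7 \cdot 2 g = - 14 g$)
$\left(1 \cdot 32 + t{\left(3,0 \right)}\right) + u{\left(-2,86 \right)} = \left(1 \cdot 32 + 3\right) - 1204 = \left(32 + 3\right) - 1204 = 35 - 1204 = -1169$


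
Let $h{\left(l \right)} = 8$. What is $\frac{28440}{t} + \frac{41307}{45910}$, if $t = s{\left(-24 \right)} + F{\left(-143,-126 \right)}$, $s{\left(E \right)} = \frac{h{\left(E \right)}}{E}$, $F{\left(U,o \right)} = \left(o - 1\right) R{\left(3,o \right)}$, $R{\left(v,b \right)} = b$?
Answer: $\frac{1179996747}{440781910} \approx 2.6771$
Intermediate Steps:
$F{\left(U,o \right)} = o \left(-1 + o\right)$ ($F{\left(U,o \right)} = \left(o - 1\right) o = \left(-1 + o\right) o = o \left(-1 + o\right)$)
$s{\left(E \right)} = \frac{8}{E}$
$t = \frac{48005}{3}$ ($t = \frac{8}{-24} - 126 \left(-1 - 126\right) = 8 \left(- \frac{1}{24}\right) - -16002 = - \frac{1}{3} + 16002 = \frac{48005}{3} \approx 16002.0$)
$\frac{28440}{t} + \frac{41307}{45910} = \frac{28440}{\frac{48005}{3}} + \frac{41307}{45910} = 28440 \cdot \frac{3}{48005} + 41307 \cdot \frac{1}{45910} = \frac{17064}{9601} + \frac{41307}{45910} = \frac{1179996747}{440781910}$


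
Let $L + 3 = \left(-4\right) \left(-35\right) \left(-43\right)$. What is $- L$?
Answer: $6023$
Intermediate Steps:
$L = -6023$ ($L = -3 + \left(-4\right) \left(-35\right) \left(-43\right) = -3 + 140 \left(-43\right) = -3 - 6020 = -6023$)
$- L = \left(-1\right) \left(-6023\right) = 6023$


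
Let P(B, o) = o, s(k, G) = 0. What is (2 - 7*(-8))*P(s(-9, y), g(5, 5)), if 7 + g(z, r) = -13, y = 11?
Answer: -1160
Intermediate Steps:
g(z, r) = -20 (g(z, r) = -7 - 13 = -20)
(2 - 7*(-8))*P(s(-9, y), g(5, 5)) = (2 - 7*(-8))*(-20) = (2 + 56)*(-20) = 58*(-20) = -1160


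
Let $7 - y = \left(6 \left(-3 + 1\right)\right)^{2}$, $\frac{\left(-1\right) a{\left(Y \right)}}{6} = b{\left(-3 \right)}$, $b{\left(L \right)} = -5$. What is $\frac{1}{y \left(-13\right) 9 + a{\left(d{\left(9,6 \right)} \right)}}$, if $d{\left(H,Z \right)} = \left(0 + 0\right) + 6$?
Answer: $\frac{1}{16059} \approx 6.227 \cdot 10^{-5}$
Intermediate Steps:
$d{\left(H,Z \right)} = 6$ ($d{\left(H,Z \right)} = 0 + 6 = 6$)
$a{\left(Y \right)} = 30$ ($a{\left(Y \right)} = \left(-6\right) \left(-5\right) = 30$)
$y = -137$ ($y = 7 - \left(6 \left(-3 + 1\right)\right)^{2} = 7 - \left(6 \left(-2\right)\right)^{2} = 7 - \left(-12\right)^{2} = 7 - 144 = -137$)
$\frac{1}{y \left(-13\right) 9 + a{\left(d{\left(9,6 \right)} \right)}} = \frac{1}{\left(-137\right) \left(-13\right) 9 + 30} = \frac{1}{1781 \cdot 9 + 30} = \frac{1}{16029 + 30} = \frac{1}{16059}$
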